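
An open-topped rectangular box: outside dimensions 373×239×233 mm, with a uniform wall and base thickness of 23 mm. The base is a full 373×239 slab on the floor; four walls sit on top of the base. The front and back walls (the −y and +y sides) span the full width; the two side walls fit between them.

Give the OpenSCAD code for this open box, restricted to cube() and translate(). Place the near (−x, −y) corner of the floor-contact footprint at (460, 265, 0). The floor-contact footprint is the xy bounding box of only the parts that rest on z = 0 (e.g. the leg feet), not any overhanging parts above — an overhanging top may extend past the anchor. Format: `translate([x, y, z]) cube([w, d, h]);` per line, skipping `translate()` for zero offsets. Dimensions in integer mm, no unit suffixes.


translate([460, 265, 0]) cube([373, 239, 23]);
translate([460, 265, 23]) cube([373, 23, 210]);
translate([460, 481, 23]) cube([373, 23, 210]);
translate([460, 288, 23]) cube([23, 193, 210]);
translate([810, 288, 23]) cube([23, 193, 210]);


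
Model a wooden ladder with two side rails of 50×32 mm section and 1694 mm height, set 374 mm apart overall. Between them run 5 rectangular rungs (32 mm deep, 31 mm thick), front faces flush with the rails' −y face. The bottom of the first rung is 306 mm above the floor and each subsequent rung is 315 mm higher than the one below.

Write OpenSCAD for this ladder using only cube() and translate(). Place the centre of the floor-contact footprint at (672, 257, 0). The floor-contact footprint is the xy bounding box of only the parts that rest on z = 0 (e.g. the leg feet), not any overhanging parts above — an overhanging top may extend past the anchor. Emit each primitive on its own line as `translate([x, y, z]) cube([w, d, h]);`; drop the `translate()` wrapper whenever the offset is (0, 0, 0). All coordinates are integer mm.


// rung span = 374 - 2*50 = 274
// rung[k] z = 306 + k*315
translate([485, 241, 0]) cube([50, 32, 1694]);
translate([809, 241, 0]) cube([50, 32, 1694]);
translate([535, 241, 306]) cube([274, 32, 31]);
translate([535, 241, 621]) cube([274, 32, 31]);
translate([535, 241, 936]) cube([274, 32, 31]);
translate([535, 241, 1251]) cube([274, 32, 31]);
translate([535, 241, 1566]) cube([274, 32, 31]);


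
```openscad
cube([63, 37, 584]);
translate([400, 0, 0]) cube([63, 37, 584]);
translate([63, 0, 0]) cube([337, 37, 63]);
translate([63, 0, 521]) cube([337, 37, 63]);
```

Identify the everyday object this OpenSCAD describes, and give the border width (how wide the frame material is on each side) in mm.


A picture frame. The border width is 63 mm.

Four thin pieces enclosing a rectangular opening — a picture frame. The two full-height stiles are 584 mm tall; the top rail sits at z = 521 and is 63 mm tall, so the border above the opening is 584 − 521 = 63 mm, matching the stile x-width.


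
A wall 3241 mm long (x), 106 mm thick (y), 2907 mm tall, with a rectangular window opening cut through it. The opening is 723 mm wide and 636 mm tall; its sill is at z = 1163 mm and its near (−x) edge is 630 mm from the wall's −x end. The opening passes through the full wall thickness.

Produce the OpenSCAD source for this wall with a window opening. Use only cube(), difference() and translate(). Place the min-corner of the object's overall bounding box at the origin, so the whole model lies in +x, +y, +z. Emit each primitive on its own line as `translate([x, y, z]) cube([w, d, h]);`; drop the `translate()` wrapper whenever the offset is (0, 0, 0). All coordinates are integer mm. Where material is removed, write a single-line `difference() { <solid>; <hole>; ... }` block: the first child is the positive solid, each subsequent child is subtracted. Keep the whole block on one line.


difference() { cube([3241, 106, 2907]); translate([630, 0, 1163]) cube([723, 106, 636]); }


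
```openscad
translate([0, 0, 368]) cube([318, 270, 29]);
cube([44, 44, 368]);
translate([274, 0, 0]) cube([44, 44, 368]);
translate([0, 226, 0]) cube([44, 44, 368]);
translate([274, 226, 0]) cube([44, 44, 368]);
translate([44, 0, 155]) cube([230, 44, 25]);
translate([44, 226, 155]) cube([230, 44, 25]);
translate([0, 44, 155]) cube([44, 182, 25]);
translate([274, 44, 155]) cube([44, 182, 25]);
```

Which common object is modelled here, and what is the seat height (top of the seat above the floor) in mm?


A stool. The seat height is 397 mm.

A 318×270×29 slab at z = 368 on four corner posts — a stool. The seat top is 368 + 29 = 397 mm.


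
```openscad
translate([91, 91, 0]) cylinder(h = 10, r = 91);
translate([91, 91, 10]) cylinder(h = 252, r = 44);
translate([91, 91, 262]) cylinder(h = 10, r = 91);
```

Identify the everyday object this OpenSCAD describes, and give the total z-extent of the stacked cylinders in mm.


A spool. The overall height is 272 mm.

Three coaxial cylinders, large–small–large — a spool. Two 10 mm flanges and a 252 mm core give 10 + 252 + 10 = 272 mm.


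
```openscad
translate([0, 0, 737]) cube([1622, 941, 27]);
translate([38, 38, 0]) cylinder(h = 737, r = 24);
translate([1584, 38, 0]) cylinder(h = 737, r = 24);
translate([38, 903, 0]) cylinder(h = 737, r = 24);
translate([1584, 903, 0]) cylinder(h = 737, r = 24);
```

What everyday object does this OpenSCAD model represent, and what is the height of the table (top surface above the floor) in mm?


A table. The table height is 764 mm.

A 1622×941×27 slab sits at z = 737 on four Ø48 mm round legs — a table. The top surface is at 737 + 27 = 764 mm.


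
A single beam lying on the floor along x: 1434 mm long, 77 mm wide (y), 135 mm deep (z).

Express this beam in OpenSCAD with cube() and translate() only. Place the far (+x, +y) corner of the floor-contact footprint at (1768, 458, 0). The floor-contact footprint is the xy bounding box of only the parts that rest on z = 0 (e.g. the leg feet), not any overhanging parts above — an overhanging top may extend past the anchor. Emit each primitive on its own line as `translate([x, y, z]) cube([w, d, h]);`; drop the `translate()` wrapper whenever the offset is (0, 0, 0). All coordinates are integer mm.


translate([334, 381, 0]) cube([1434, 77, 135]);


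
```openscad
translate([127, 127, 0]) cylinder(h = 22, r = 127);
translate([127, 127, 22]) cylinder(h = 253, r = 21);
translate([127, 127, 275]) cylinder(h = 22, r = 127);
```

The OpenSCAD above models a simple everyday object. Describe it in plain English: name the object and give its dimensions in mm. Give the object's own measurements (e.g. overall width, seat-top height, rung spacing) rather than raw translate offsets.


A spool: two coaxial disc flanges of radius 127 mm and thickness 22 mm, joined by a core cylinder of radius 21 mm and height 253 mm. The lower flange rests on z = 0 and the three cylinders share a vertical axis.


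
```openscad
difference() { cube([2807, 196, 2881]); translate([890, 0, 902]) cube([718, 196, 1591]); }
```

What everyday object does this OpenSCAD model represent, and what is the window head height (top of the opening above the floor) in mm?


A wall with a window opening. The window head height is 2493 mm.

A wall with a rectangular opening subtracted — a window. Sill at z = 902, opening 1591 mm tall, so the head is at 902 + 1591 = 2493 mm.


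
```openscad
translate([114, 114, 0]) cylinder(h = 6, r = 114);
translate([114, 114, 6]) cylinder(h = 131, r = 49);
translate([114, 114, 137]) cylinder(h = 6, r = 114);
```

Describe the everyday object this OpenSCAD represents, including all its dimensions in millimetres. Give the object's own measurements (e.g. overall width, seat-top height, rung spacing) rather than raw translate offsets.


A spool: two coaxial disc flanges of radius 114 mm and thickness 6 mm, joined by a core cylinder of radius 49 mm and height 131 mm. The lower flange rests on z = 0 and the three cylinders share a vertical axis.


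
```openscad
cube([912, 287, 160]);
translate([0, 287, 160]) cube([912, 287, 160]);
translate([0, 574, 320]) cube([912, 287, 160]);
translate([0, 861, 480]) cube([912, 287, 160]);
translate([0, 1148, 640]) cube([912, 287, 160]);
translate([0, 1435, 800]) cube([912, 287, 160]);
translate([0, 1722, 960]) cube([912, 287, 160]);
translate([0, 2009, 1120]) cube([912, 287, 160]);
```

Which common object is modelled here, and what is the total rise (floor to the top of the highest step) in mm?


A staircase. The total rise is 1280 mm.

8 identical blocks, each offset up and back from the previous — a staircase. Each step is 160 mm tall and there are 8 of them, so the total rise is 8 × 160 = 1280 mm.


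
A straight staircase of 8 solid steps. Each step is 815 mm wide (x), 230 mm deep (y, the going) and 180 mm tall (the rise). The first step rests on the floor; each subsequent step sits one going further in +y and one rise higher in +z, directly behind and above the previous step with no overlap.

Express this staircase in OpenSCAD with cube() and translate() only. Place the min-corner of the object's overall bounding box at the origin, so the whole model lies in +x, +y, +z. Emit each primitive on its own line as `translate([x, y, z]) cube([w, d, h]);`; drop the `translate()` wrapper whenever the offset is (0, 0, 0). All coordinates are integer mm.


cube([815, 230, 180]);
translate([0, 230, 180]) cube([815, 230, 180]);
translate([0, 460, 360]) cube([815, 230, 180]);
translate([0, 690, 540]) cube([815, 230, 180]);
translate([0, 920, 720]) cube([815, 230, 180]);
translate([0, 1150, 900]) cube([815, 230, 180]);
translate([0, 1380, 1080]) cube([815, 230, 180]);
translate([0, 1610, 1260]) cube([815, 230, 180]);


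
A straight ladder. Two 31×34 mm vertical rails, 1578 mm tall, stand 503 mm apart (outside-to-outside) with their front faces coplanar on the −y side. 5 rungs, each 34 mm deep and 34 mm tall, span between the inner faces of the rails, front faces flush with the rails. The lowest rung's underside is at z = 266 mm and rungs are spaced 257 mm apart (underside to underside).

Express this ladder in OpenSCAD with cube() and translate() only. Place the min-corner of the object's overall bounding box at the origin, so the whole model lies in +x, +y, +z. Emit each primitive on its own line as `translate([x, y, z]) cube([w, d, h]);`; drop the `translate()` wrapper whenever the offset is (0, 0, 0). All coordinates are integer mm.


// rung span = 503 - 2*31 = 441
// rung[k] z = 266 + k*257
cube([31, 34, 1578]);
translate([472, 0, 0]) cube([31, 34, 1578]);
translate([31, 0, 266]) cube([441, 34, 34]);
translate([31, 0, 523]) cube([441, 34, 34]);
translate([31, 0, 780]) cube([441, 34, 34]);
translate([31, 0, 1037]) cube([441, 34, 34]);
translate([31, 0, 1294]) cube([441, 34, 34]);


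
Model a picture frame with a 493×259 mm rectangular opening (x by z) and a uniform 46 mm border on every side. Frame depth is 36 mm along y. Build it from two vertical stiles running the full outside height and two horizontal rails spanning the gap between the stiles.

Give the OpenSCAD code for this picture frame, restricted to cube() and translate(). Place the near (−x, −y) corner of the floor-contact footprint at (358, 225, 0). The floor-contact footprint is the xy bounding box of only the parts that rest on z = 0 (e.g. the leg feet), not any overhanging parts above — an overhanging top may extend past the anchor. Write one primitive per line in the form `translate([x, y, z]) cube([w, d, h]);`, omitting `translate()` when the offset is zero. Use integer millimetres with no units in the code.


translate([358, 225, 0]) cube([46, 36, 351]);
translate([897, 225, 0]) cube([46, 36, 351]);
translate([404, 225, 0]) cube([493, 36, 46]);
translate([404, 225, 305]) cube([493, 36, 46]);


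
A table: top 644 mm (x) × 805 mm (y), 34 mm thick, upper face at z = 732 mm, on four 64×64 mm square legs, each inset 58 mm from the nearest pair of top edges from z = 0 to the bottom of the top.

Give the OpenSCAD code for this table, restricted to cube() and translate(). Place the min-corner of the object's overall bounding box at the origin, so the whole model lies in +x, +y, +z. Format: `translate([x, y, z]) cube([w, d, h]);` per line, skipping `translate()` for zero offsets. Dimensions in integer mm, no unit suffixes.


translate([0, 0, 698]) cube([644, 805, 34]);
translate([58, 58, 0]) cube([64, 64, 698]);
translate([522, 58, 0]) cube([64, 64, 698]);
translate([58, 683, 0]) cube([64, 64, 698]);
translate([522, 683, 0]) cube([64, 64, 698]);


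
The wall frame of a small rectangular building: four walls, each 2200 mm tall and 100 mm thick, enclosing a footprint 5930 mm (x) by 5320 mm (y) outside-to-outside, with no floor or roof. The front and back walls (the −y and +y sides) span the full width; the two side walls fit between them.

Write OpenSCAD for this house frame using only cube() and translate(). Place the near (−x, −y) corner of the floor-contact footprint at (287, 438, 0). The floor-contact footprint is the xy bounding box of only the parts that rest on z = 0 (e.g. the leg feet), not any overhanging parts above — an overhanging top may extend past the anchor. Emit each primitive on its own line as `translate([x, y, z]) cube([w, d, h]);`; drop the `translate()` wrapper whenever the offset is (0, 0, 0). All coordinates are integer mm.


translate([287, 438, 0]) cube([5930, 100, 2200]);
translate([287, 5658, 0]) cube([5930, 100, 2200]);
translate([287, 538, 0]) cube([100, 5120, 2200]);
translate([6117, 538, 0]) cube([100, 5120, 2200]);


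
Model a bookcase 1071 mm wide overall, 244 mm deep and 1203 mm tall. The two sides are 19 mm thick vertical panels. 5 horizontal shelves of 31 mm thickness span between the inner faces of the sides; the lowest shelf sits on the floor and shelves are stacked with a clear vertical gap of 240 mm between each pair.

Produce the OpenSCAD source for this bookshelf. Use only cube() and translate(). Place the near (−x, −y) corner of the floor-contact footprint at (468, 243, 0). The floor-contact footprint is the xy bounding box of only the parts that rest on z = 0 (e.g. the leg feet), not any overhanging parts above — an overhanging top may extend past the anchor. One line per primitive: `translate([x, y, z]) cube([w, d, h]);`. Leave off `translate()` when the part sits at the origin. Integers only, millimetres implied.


translate([468, 243, 0]) cube([19, 244, 1203]);
translate([1520, 243, 0]) cube([19, 244, 1203]);
translate([487, 243, 0]) cube([1033, 244, 31]);
translate([487, 243, 271]) cube([1033, 244, 31]);
translate([487, 243, 542]) cube([1033, 244, 31]);
translate([487, 243, 813]) cube([1033, 244, 31]);
translate([487, 243, 1084]) cube([1033, 244, 31]);


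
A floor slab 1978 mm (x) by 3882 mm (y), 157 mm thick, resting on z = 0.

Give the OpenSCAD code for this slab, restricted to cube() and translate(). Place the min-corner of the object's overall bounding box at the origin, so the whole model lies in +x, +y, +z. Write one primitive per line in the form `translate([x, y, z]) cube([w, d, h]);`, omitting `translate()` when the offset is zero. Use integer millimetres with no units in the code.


cube([1978, 3882, 157]);


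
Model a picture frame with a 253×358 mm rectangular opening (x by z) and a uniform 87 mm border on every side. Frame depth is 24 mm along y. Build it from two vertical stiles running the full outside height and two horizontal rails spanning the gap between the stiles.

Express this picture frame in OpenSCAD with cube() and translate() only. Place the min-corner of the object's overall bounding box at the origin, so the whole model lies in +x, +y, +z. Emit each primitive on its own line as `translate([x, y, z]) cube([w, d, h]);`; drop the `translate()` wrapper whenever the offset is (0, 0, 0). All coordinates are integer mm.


cube([87, 24, 532]);
translate([340, 0, 0]) cube([87, 24, 532]);
translate([87, 0, 0]) cube([253, 24, 87]);
translate([87, 0, 445]) cube([253, 24, 87]);


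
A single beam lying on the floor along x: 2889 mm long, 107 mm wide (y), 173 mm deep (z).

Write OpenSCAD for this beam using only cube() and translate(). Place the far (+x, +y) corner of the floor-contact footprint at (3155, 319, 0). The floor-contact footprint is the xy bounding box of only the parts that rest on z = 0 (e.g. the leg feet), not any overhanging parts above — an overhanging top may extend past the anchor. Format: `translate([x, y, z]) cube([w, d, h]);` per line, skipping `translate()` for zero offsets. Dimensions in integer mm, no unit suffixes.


translate([266, 212, 0]) cube([2889, 107, 173]);


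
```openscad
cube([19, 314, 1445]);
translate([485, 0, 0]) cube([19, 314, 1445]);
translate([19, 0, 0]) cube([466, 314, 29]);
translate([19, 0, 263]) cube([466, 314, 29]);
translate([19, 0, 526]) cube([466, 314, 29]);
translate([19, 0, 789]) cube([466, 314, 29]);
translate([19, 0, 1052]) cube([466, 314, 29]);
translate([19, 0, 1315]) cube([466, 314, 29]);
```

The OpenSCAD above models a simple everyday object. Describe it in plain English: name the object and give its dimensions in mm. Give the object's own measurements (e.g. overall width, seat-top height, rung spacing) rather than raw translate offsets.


An open bookshelf. Two side panels, each 19 mm thick, 314 mm deep and 1445 mm tall, stand 504 mm apart (outside-to-outside). Between them sit 6 shelves, each 29 mm thick and 314 mm deep, spanning the full gap between the sides. The bottom shelf rests on the floor (its underside at z = 0) and the clear gap between one shelf's top and the next shelf's underside is 234 mm.


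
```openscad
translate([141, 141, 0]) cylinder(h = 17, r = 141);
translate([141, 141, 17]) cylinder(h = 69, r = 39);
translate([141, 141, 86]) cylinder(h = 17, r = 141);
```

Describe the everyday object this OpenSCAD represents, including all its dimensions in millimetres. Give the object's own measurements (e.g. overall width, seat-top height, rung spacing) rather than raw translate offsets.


A spool: two coaxial disc flanges of radius 141 mm and thickness 17 mm, joined by a core cylinder of radius 39 mm and height 69 mm. The lower flange rests on z = 0 and the three cylinders share a vertical axis.


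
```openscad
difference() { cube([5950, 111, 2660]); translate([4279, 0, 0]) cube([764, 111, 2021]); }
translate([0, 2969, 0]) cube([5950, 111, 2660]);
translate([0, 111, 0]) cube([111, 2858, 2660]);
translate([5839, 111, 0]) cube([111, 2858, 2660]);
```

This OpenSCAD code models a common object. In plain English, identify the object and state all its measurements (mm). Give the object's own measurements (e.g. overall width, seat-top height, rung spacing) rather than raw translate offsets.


A single room: four walls, each 2660 mm tall and 111 mm thick, enclosing an outside footprint 5950×3080 mm (x × y), no floor or roof. The front and back walls (−y and +y sides) run the full x-width; the side walls fit between their inner faces. A door opening 764 mm wide and 2021 mm tall is cut through the front wall from the floor up, its −x edge 4279 mm from the wall's −x end.


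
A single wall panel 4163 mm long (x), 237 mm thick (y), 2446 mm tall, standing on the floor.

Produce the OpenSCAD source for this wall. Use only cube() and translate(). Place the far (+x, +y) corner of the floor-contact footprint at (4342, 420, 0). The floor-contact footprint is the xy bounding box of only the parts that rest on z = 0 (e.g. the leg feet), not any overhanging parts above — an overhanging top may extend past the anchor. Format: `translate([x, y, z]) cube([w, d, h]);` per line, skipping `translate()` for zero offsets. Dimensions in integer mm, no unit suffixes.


translate([179, 183, 0]) cube([4163, 237, 2446]);


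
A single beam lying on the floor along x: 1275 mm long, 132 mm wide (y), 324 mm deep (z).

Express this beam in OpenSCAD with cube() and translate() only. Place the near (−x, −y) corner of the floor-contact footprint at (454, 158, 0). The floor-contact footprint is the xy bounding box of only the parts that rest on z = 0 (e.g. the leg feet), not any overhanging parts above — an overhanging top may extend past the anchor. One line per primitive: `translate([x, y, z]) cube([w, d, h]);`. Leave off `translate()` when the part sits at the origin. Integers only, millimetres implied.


translate([454, 158, 0]) cube([1275, 132, 324]);


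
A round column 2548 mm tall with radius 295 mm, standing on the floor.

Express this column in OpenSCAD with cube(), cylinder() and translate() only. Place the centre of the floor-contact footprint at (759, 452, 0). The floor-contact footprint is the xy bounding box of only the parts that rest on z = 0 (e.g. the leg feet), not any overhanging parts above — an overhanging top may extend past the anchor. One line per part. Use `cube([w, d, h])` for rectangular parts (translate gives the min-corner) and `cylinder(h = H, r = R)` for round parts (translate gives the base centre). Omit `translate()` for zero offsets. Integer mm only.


translate([759, 452, 0]) cylinder(h = 2548, r = 295);


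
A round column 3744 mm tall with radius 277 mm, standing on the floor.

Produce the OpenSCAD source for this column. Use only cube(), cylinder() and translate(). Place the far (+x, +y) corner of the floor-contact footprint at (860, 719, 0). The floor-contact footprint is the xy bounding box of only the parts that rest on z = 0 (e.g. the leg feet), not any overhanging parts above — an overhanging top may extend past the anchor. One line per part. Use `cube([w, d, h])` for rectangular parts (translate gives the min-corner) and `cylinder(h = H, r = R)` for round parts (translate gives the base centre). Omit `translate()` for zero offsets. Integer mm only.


translate([583, 442, 0]) cylinder(h = 3744, r = 277);


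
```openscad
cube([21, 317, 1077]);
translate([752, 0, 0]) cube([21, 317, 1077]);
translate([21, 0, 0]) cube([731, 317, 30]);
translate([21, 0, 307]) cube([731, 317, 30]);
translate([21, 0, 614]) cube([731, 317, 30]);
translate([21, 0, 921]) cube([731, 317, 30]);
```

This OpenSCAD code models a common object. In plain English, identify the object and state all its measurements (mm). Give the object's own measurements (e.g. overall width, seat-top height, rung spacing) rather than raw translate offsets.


An open bookshelf. Two side panels, each 21 mm thick, 317 mm deep and 1077 mm tall, stand 773 mm apart (outside-to-outside). Between them sit 4 shelves, each 30 mm thick and 317 mm deep, spanning the full gap between the sides. The bottom shelf rests on the floor (its underside at z = 0) and the clear gap between one shelf's top and the next shelf's underside is 277 mm.


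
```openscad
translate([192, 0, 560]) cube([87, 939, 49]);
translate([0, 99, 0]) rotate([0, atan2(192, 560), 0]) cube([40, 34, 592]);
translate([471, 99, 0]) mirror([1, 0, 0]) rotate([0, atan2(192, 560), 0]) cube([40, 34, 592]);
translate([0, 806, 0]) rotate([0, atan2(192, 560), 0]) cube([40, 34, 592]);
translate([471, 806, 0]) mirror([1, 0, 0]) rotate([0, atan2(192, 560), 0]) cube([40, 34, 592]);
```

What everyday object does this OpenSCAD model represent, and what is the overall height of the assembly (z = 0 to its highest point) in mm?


A sawhorse. The overall height is 609 mm.

A beam across two mirrored pairs of raked legs — a sawhorse. The beam's underside is at z = 560 (matching the legs' vertical rise in atan2(192, 560)) and the beam is 49 mm tall, so its top is at 560 + 49 = 609 mm. The raked legs top out at the beam's underside, so that is the highest point.


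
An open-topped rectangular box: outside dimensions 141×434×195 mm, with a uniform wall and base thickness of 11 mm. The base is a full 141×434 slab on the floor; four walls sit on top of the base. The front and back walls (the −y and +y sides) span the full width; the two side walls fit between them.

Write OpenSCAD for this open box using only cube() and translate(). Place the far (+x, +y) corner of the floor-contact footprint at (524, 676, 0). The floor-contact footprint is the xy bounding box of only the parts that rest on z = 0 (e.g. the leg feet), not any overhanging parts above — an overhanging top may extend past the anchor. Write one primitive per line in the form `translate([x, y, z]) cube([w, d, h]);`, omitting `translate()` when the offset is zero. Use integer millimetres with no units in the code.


translate([383, 242, 0]) cube([141, 434, 11]);
translate([383, 242, 11]) cube([141, 11, 184]);
translate([383, 665, 11]) cube([141, 11, 184]);
translate([383, 253, 11]) cube([11, 412, 184]);
translate([513, 253, 11]) cube([11, 412, 184]);


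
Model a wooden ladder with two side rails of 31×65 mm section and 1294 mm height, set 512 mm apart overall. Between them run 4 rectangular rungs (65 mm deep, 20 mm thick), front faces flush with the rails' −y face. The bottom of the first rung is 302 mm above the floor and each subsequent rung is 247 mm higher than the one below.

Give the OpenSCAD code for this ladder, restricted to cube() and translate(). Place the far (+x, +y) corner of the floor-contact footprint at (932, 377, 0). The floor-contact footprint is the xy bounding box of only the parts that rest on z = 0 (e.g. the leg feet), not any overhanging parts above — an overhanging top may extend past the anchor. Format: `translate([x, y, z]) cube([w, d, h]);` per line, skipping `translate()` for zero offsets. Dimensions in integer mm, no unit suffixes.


translate([420, 312, 0]) cube([31, 65, 1294]);
translate([901, 312, 0]) cube([31, 65, 1294]);
translate([451, 312, 302]) cube([450, 65, 20]);
translate([451, 312, 549]) cube([450, 65, 20]);
translate([451, 312, 796]) cube([450, 65, 20]);
translate([451, 312, 1043]) cube([450, 65, 20]);


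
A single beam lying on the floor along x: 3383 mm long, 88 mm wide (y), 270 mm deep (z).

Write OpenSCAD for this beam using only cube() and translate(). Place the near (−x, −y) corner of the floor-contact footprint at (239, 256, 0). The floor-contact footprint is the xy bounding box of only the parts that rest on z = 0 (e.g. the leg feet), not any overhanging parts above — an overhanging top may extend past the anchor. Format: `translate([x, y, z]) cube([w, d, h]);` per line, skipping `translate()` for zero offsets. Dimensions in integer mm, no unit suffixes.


translate([239, 256, 0]) cube([3383, 88, 270]);


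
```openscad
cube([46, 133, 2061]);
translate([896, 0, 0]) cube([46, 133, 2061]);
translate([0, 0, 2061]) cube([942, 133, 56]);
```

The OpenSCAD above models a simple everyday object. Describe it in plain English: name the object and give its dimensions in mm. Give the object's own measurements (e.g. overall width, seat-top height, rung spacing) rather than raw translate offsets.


A door frame. The clear opening is 850 mm wide and 2061 mm high. Two 46 mm wide jambs, 133 mm deep, stand either side of the opening from the floor to the top of the opening. A 56 mm thick head sits across the top of both jambs, spanning the full outside width of the frame.


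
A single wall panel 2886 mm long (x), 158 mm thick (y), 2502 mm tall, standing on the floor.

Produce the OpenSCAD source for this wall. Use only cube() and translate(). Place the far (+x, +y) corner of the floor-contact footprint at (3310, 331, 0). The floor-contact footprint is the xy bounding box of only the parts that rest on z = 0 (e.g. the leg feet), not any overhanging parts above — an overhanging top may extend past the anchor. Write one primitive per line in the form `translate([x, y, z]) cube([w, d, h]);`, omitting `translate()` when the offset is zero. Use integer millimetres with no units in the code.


translate([424, 173, 0]) cube([2886, 158, 2502]);


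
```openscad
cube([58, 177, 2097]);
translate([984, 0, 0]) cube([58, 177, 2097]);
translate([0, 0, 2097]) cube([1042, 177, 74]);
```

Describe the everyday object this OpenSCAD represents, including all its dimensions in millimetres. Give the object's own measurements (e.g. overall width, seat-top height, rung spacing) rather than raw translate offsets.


A door frame. The clear opening is 926 mm wide and 2097 mm high. Two 58 mm wide jambs, 177 mm deep, stand either side of the opening from the floor to the top of the opening. A 74 mm thick head sits across the top of both jambs, spanning the full outside width of the frame.


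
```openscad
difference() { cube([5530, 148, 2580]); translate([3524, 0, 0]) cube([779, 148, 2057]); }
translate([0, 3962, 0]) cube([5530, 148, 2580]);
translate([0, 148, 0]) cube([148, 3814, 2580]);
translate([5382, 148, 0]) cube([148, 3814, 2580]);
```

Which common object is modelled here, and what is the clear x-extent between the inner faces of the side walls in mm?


A single room. The interior width is 5234 mm.

Four walls enclosing a rectangle with a door in the front wall — a room. Outside width 5530 minus two 148 mm walls gives 5234 mm.


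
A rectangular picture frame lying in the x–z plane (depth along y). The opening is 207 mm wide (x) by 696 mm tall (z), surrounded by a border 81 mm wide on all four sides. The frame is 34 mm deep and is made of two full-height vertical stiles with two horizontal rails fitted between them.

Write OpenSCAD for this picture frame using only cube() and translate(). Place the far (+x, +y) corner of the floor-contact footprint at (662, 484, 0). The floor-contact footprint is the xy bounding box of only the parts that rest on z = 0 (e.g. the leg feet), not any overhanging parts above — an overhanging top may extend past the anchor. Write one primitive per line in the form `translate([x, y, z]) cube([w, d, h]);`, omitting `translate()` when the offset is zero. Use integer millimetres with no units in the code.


translate([293, 450, 0]) cube([81, 34, 858]);
translate([581, 450, 0]) cube([81, 34, 858]);
translate([374, 450, 0]) cube([207, 34, 81]);
translate([374, 450, 777]) cube([207, 34, 81]);


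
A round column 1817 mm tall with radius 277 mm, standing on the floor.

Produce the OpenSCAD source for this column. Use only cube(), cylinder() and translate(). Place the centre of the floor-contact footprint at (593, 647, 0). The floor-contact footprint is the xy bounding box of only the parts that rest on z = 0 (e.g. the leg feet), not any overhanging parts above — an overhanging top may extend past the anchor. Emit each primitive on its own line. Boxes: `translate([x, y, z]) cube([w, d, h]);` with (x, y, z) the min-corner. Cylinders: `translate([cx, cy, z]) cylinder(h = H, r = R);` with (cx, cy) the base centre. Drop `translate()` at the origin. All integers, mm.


translate([593, 647, 0]) cylinder(h = 1817, r = 277);


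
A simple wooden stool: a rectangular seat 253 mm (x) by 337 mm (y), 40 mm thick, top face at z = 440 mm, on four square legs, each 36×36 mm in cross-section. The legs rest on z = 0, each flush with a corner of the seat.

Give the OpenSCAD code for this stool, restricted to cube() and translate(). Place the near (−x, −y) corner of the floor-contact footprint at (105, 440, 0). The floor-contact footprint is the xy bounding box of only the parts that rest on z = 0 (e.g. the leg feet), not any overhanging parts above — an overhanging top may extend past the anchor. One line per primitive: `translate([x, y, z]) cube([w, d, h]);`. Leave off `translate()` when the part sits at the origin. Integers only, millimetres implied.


translate([105, 440, 400]) cube([253, 337, 40]);
translate([105, 440, 0]) cube([36, 36, 400]);
translate([322, 440, 0]) cube([36, 36, 400]);
translate([105, 741, 0]) cube([36, 36, 400]);
translate([322, 741, 0]) cube([36, 36, 400]);


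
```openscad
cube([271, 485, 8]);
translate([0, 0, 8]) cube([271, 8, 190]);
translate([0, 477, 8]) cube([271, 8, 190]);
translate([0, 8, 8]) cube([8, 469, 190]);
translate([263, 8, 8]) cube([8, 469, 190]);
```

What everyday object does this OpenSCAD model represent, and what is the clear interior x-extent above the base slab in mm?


An open box. The internal width is 255 mm.

A 271×485 base slab with four walls standing on it — an open box. The base is 271 mm wide and the walls are 8 mm thick, so the internal width is 271 − 2 × 8 = 255 mm.


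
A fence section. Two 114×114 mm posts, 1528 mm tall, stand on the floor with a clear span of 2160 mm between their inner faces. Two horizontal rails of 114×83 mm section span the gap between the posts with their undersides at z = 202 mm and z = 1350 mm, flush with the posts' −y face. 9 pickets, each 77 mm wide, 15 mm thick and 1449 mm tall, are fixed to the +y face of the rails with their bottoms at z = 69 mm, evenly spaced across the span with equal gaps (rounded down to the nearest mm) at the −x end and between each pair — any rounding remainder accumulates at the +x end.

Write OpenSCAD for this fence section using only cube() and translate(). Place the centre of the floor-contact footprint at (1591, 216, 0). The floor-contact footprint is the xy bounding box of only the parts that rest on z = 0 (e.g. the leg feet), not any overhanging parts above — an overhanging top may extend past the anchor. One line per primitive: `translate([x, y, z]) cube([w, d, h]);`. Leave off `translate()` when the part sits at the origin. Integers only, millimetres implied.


translate([397, 159, 0]) cube([114, 114, 1528]);
translate([2671, 159, 0]) cube([114, 114, 1528]);
translate([511, 159, 202]) cube([2160, 114, 83]);
translate([511, 159, 1350]) cube([2160, 114, 83]);
translate([657, 273, 69]) cube([77, 15, 1449]);
translate([880, 273, 69]) cube([77, 15, 1449]);
translate([1103, 273, 69]) cube([77, 15, 1449]);
translate([1326, 273, 69]) cube([77, 15, 1449]);
translate([1549, 273, 69]) cube([77, 15, 1449]);
translate([1772, 273, 69]) cube([77, 15, 1449]);
translate([1995, 273, 69]) cube([77, 15, 1449]);
translate([2218, 273, 69]) cube([77, 15, 1449]);
translate([2441, 273, 69]) cube([77, 15, 1449]);


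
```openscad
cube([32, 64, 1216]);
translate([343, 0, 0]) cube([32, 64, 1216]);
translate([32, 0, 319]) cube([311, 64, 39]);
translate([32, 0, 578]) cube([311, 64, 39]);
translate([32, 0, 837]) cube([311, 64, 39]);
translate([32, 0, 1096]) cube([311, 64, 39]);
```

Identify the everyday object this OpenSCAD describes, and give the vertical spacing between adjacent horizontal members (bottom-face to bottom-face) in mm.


A ladder. The rung spacing is 259 mm.

Two tall 32×64 posts with 4 short bars between them — a ladder. Adjacent rungs sit at z = 319 and z = 578, so the spacing is 578 − 319 = 259 mm.


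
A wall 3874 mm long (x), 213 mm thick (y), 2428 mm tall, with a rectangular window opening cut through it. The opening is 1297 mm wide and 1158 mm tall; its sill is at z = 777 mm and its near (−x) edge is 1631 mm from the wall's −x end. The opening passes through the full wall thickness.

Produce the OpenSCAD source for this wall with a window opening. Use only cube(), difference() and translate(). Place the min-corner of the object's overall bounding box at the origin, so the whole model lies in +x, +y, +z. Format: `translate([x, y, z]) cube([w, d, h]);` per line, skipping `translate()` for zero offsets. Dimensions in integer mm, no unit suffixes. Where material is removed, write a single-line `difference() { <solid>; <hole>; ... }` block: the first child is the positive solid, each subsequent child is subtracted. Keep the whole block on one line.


difference() { cube([3874, 213, 2428]); translate([1631, 0, 777]) cube([1297, 213, 1158]); }


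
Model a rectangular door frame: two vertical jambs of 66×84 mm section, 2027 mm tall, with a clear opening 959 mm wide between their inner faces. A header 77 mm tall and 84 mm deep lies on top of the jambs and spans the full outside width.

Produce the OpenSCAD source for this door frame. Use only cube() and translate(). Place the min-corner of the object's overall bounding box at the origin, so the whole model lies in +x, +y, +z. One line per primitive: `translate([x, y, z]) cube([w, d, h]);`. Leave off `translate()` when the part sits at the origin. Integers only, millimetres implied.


cube([66, 84, 2027]);
translate([1025, 0, 0]) cube([66, 84, 2027]);
translate([0, 0, 2027]) cube([1091, 84, 77]);


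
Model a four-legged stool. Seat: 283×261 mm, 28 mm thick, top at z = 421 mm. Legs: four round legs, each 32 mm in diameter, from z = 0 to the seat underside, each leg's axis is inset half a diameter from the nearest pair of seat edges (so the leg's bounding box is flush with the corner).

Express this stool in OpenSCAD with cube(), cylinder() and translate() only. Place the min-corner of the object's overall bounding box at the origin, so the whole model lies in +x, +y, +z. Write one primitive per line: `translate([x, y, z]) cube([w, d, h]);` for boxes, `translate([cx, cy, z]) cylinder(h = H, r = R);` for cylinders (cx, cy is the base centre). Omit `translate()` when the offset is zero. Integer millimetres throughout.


translate([0, 0, 393]) cube([283, 261, 28]);
translate([16, 16, 0]) cylinder(h = 393, r = 16);
translate([267, 16, 0]) cylinder(h = 393, r = 16);
translate([16, 245, 0]) cylinder(h = 393, r = 16);
translate([267, 245, 0]) cylinder(h = 393, r = 16);


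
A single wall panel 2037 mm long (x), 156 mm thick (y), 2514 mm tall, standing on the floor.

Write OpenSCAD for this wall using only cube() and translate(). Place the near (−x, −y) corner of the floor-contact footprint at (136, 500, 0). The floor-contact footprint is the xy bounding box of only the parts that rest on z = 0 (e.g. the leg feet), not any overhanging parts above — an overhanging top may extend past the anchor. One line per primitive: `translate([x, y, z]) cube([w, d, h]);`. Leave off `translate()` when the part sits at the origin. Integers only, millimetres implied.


translate([136, 500, 0]) cube([2037, 156, 2514]);


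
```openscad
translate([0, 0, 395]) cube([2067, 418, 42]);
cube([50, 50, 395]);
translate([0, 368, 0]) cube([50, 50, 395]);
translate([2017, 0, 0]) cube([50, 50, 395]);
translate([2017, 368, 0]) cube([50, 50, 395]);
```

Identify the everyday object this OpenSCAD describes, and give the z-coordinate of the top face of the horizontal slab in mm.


A bench. The seat-top height is 437 mm.

A long slab on four corner posts — a bench. The slab sits at z = 395 with thickness 42, so the top is 395 + 42 = 437 mm.


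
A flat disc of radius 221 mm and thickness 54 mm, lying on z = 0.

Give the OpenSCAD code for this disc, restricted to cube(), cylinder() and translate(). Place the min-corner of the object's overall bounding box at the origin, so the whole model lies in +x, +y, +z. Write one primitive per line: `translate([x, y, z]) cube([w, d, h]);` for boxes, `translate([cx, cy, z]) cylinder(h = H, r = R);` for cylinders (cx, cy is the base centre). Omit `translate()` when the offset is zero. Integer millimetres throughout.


translate([221, 221, 0]) cylinder(h = 54, r = 221);


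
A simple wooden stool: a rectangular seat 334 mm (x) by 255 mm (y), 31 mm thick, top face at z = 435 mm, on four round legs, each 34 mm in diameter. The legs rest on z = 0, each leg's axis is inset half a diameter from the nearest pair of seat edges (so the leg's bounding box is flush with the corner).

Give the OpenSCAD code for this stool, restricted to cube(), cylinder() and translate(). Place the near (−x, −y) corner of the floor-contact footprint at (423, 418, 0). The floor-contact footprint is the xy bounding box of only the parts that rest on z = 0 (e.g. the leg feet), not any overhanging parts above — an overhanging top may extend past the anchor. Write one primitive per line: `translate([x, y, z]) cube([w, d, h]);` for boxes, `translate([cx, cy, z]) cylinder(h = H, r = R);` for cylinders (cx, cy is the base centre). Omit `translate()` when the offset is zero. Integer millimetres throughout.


// leg_h = 435 - 31 = 404
translate([423, 418, 404]) cube([334, 255, 31]);
translate([440, 435, 0]) cylinder(h = 404, r = 17);
translate([740, 435, 0]) cylinder(h = 404, r = 17);
translate([440, 656, 0]) cylinder(h = 404, r = 17);
translate([740, 656, 0]) cylinder(h = 404, r = 17);


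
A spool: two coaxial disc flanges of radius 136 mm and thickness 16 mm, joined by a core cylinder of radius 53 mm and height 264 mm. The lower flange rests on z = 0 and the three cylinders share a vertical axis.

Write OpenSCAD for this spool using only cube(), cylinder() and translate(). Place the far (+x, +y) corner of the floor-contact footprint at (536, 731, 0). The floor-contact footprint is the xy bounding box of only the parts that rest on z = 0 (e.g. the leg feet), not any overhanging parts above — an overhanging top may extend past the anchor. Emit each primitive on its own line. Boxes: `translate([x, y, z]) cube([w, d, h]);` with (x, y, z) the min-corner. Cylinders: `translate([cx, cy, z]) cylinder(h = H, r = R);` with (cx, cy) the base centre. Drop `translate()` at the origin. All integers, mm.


translate([400, 595, 0]) cylinder(h = 16, r = 136);
translate([400, 595, 16]) cylinder(h = 264, r = 53);
translate([400, 595, 280]) cylinder(h = 16, r = 136);
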